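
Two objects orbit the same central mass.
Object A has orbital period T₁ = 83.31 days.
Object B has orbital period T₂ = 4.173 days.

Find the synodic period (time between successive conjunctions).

Convert to SI: T₁ = 83.31 days = 7.19798e+06 s; T₂ = 4.173 days = 360547 s.
T_syn = |T₁ · T₂ / (T₁ − T₂)|.
T_syn = |7.19798e+06 · 360547 / (7.19798e+06 − 360547)| s ≈ 3.796e+05 s = 4.393 days.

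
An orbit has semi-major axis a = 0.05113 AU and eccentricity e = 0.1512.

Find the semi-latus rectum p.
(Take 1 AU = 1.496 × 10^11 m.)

Convert to SI: a = 0.05113 AU = 7.64905e+09 m.
p = a (1 − e²).
p = 7.64905e+09 · (1 − (0.1512)²) = 7.64905e+09 · 0.977139 ≈ 7.474e+09 m = 0.04996 AU.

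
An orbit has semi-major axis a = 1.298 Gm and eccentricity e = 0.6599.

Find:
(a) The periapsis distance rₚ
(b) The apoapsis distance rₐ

Convert to SI: a = 1.298 Gm = 1.298e+09 m.
(a) rₚ = a(1 − e) = 1.298e+09 · (1 − 0.6599) = 1.298e+09 · 0.3401 ≈ 4.414e+08 m = 441.4 Mm.
(b) rₐ = a(1 + e) = 1.298e+09 · (1 + 0.6599) = 1.298e+09 · 1.6599 ≈ 2.155e+09 m = 2.155 Gm.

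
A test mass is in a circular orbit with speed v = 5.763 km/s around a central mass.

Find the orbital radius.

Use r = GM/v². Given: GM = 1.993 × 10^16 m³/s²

Convert to SI: v = 5.763 km/s = 5763 m/s.
For a circular orbit, v² = GM / r, so r = GM / v².
r = 1.993e+16 / (5763)² m ≈ 6.001e+08 m = 600.1 Mm.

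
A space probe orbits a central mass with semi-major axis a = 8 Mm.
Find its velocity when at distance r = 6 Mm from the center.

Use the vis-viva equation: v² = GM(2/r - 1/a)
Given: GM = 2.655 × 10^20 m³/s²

Convert to SI: a = 8 Mm = 8e+06 m; r = 6 Mm = 6e+06 m.
Vis-viva: v = √(GM · (2/r − 1/a)).
2/r − 1/a = 2/6e+06 − 1/8e+06 = 2.08333e-07 m⁻¹.
v = √(2.655e+20 · 2.08333e-07) m/s ≈ 7.437e+06 m/s = 7437 km/s.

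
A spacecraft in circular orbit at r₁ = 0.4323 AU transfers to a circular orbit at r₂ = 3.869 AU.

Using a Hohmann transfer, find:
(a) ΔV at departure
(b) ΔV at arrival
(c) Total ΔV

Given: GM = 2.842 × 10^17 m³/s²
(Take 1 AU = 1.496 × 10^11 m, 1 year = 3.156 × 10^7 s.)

Convert to SI: r₁ = 0.4323 AU = 6.46721e+10 m; r₂ = 3.869 AU = 5.78802e+11 m.
Transfer semi-major axis: a_t = (r₁ + r₂)/2 = (6.46721e+10 + 5.78802e+11)/2 = 3.21737e+11 m.
Circular speeds: v₁ = √(GM/r₁) = 2096.3 m/s, v₂ = √(GM/r₂) = 700.724 m/s.
Transfer speeds (vis-viva v² = GM(2/r − 1/a_t)): v₁ᵗ = 2811.69 m/s, v₂ᵗ = 314.163 m/s.
(a) ΔV₁ = |v₁ᵗ − v₁| ≈ 715.4 m/s = 0.1509 AU/year.
(b) ΔV₂ = |v₂ − v₂ᵗ| ≈ 386.6 m/s = 0.08155 AU/year.
(c) ΔV_total = ΔV₁ + ΔV₂ ≈ 1102 m/s = 0.2325 AU/year.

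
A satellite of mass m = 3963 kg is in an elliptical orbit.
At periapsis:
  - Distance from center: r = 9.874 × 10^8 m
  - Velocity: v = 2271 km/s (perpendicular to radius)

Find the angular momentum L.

Convert to SI: v = 2271 km/s = 2.271e+06 m/s.
Since v is perpendicular to r, L = m · v · r.
L = 3963 · 2.271e+06 · 9.874e+08 kg·m²/s ≈ 8.887e+18 kg·m²/s.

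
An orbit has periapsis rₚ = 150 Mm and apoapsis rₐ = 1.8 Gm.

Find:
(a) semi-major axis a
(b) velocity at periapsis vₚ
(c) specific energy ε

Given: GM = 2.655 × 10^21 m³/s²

Convert to SI: rₚ = 150 Mm = 1.5e+08 m; rₐ = 1.8 Gm = 1.8e+09 m.
(a) a = (rₚ + rₐ)/2 = (1.5e+08 + 1.8e+09)/2 ≈ 9.75e+08 m
(b) With a = (rₚ + rₐ)/2 = 9.75e+08 m, vₚ = √(GM (2/rₚ − 1/a)) = √(2.655e+21 · (2/1.5e+08 − 1/9.75e+08)) m/s ≈ 5.716e+06 m/s
(c) With a = (rₚ + rₐ)/2 = 9.75e+08 m, ε = −GM/(2a) = −2.655e+21/(2 · 9.75e+08) J/kg ≈ -1.362e+12 J/kg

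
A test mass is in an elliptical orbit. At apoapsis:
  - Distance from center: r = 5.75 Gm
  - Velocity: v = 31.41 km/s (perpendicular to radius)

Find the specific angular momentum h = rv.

Convert to SI: r = 5.75 Gm = 5.75e+09 m; v = 31.41 km/s = 31410 m/s.
With v perpendicular to r, h = r · v.
h = 5.75e+09 · 31410 m²/s ≈ 1.806e+14 m²/s.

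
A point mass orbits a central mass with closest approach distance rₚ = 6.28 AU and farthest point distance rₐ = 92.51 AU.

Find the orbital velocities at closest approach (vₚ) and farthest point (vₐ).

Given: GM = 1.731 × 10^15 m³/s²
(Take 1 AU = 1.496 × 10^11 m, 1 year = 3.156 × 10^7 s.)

Convert to SI: rₚ = 6.28 AU = 9.39488e+11 m; rₐ = 92.51 AU = 1.38395e+13 m.
Use the vis-viva equation v² = GM(2/r − 1/a) with a = (rₚ + rₐ)/2 = (9.39488e+11 + 1.38395e+13)/2 = 7.38949e+12 m.
vₚ = √(GM · (2/rₚ − 1/a)) = √(1.731e+15 · (2/9.39488e+11 − 1/7.38949e+12)) m/s ≈ 58.74 m/s = 0.01239 AU/year.
vₐ = √(GM · (2/rₐ − 1/a)) = √(1.731e+15 · (2/1.38395e+13 − 1/7.38949e+12)) m/s ≈ 3.988 m/s = 0.0008413 AU/year.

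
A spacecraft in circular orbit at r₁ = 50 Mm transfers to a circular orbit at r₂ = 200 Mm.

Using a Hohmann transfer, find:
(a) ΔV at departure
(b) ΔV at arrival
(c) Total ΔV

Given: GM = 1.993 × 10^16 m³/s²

Convert to SI: r₁ = 50 Mm = 5e+07 m; r₂ = 200 Mm = 2e+08 m.
Transfer semi-major axis: a_t = (r₁ + r₂)/2 = (5e+07 + 2e+08)/2 = 1.25e+08 m.
Circular speeds: v₁ = √(GM/r₁) = 19965 m/s, v₂ = √(GM/r₂) = 9982.48 m/s.
Transfer speeds (vis-viva v² = GM(2/r − 1/a_t)): v₁ᵗ = 25253.9 m/s, v₂ᵗ = 6313.48 m/s.
(a) ΔV₁ = |v₁ᵗ − v₁| ≈ 5289 m/s = 5.289 km/s.
(b) ΔV₂ = |v₂ − v₂ᵗ| ≈ 3669 m/s = 3.669 km/s.
(c) ΔV_total = ΔV₁ + ΔV₂ ≈ 8958 m/s = 8.958 km/s.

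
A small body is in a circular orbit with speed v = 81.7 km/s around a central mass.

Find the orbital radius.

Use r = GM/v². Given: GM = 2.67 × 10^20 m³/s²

Convert to SI: v = 81.7 km/s = 81700 m/s.
For a circular orbit, v² = GM / r, so r = GM / v².
r = 2.67e+20 / (81700)² m ≈ 4e+10 m = 40 Gm.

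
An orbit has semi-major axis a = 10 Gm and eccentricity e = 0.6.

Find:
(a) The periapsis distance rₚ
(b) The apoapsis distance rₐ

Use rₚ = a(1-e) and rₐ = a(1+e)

Convert to SI: a = 10 Gm = 1e+10 m.
(a) rₚ = a(1 − e) = 1e+10 · (1 − 0.6) = 1e+10 · 0.4 ≈ 4e+09 m = 4 Gm.
(b) rₐ = a(1 + e) = 1e+10 · (1 + 0.6) = 1e+10 · 1.6 ≈ 1.6e+10 m = 16 Gm.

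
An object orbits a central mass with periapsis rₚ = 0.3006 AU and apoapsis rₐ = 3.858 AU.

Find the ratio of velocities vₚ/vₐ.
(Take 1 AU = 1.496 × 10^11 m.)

Convert to SI: rₚ = 0.3006 AU = 4.49698e+10 m; rₐ = 3.858 AU = 5.77157e+11 m.
Conservation of angular momentum gives rₚvₚ = rₐvₐ, so vₚ/vₐ = rₐ/rₚ.
vₚ/vₐ = 5.77157e+11 / 4.49698e+10 ≈ 12.83.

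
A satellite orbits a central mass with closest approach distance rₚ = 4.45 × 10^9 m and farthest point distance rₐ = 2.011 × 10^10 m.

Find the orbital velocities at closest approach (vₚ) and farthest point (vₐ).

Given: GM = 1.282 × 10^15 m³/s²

Use the vis-viva equation v² = GM(2/r − 1/a) with a = (rₚ + rₐ)/2 = (4.45e+09 + 2.011e+10)/2 = 1.228e+10 m.
vₚ = √(GM · (2/rₚ − 1/a)) = √(1.282e+15 · (2/4.45e+09 − 1/1.228e+10)) m/s ≈ 686.9 m/s = 686.9 m/s.
vₐ = √(GM · (2/rₐ − 1/a)) = √(1.282e+15 · (2/2.011e+10 − 1/1.228e+10)) m/s ≈ 152 m/s = 152 m/s.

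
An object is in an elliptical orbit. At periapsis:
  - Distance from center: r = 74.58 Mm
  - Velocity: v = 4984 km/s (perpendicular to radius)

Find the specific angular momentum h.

Convert to SI: r = 74.58 Mm = 7.458e+07 m; v = 4984 km/s = 4.984e+06 m/s.
With v perpendicular to r, h = r · v.
h = 7.458e+07 · 4.984e+06 m²/s ≈ 3.717e+14 m²/s.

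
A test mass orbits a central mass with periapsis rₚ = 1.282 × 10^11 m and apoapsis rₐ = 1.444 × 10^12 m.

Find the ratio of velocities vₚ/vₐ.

Conservation of angular momentum gives rₚvₚ = rₐvₐ, so vₚ/vₐ = rₐ/rₚ.
vₚ/vₐ = 1.444e+12 / 1.282e+11 ≈ 11.26.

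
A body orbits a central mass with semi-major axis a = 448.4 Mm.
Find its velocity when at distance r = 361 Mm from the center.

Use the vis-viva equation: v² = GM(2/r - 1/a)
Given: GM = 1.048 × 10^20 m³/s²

Convert to SI: a = 448.4 Mm = 4.484e+08 m; r = 361 Mm = 3.61e+08 m.
Vis-viva: v = √(GM · (2/r − 1/a)).
2/r − 1/a = 2/3.61e+08 − 1/4.484e+08 = 3.31001e-09 m⁻¹.
v = √(1.048e+20 · 3.31001e-09) m/s ≈ 5.89e+05 m/s = 589 km/s.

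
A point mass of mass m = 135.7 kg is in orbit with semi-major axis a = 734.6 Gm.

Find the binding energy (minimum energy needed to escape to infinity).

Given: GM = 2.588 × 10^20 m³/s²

Convert to SI: a = 734.6 Gm = 7.346e+11 m.
Total orbital energy is E = −GMm/(2a); binding energy is E_bind = −E = GMm/(2a).
E_bind = 2.588e+20 · 135.7 / (2 · 7.346e+11) J ≈ 2.39e+10 J = 23.9 GJ.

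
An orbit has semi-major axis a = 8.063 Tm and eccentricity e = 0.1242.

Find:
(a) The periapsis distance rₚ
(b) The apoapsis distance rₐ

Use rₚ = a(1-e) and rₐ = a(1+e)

Convert to SI: a = 8.063 Tm = 8.063e+12 m.
(a) rₚ = a(1 − e) = 8.063e+12 · (1 − 0.1242) = 8.063e+12 · 0.8758 ≈ 7.062e+12 m = 7.062 Tm.
(b) rₐ = a(1 + e) = 8.063e+12 · (1 + 0.1242) = 8.063e+12 · 1.1242 ≈ 9.064e+12 m = 9.064 Tm.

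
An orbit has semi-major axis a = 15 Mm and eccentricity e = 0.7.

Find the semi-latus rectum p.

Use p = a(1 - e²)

Convert to SI: a = 15 Mm = 1.5e+07 m.
p = a (1 − e²).
p = 1.5e+07 · (1 − (0.7)²) = 1.5e+07 · 0.51 ≈ 7.65e+06 m = 7.65 Mm.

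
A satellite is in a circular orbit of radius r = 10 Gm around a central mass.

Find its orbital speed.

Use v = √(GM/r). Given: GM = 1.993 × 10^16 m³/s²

Convert to SI: r = 10 Gm = 1e+10 m.
For a circular orbit, gravity supplies the centripetal force, so v = √(GM / r).
v = √(1.993e+16 / 1e+10) m/s ≈ 1412 m/s = 1.412 km/s.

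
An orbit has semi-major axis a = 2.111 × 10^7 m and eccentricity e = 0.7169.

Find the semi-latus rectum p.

p = a (1 − e²).
p = 2.111e+07 · (1 − (0.7169)²) = 2.111e+07 · 0.486054 ≈ 1.026e+07 m = 1.026 × 10^7 m.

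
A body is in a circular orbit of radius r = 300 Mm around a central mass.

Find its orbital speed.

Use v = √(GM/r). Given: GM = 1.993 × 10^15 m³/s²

Convert to SI: r = 300 Mm = 3e+08 m.
For a circular orbit, gravity supplies the centripetal force, so v = √(GM / r).
v = √(1.993e+15 / 3e+08) m/s ≈ 2577 m/s = 2.577 km/s.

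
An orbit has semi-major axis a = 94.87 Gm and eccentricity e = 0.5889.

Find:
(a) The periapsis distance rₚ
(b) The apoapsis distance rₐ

Convert to SI: a = 94.87 Gm = 9.487e+10 m.
(a) rₚ = a(1 − e) = 9.487e+10 · (1 − 0.5889) = 9.487e+10 · 0.4111 ≈ 3.9e+10 m = 39 Gm.
(b) rₐ = a(1 + e) = 9.487e+10 · (1 + 0.5889) = 9.487e+10 · 1.5889 ≈ 1.507e+11 m = 150.7 Gm.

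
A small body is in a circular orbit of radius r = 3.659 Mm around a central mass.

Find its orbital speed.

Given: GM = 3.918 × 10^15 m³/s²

Convert to SI: r = 3.659 Mm = 3.659e+06 m.
For a circular orbit, gravity supplies the centripetal force, so v = √(GM / r).
v = √(3.918e+15 / 3.659e+06) m/s ≈ 3.272e+04 m/s = 32.72 km/s.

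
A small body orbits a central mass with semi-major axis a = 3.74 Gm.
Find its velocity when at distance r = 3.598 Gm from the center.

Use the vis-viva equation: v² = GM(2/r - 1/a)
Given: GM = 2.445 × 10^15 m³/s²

Convert to SI: a = 3.74 Gm = 3.74e+09 m; r = 3.598 Gm = 3.598e+09 m.
Vis-viva: v = √(GM · (2/r − 1/a)).
2/r − 1/a = 2/3.598e+09 − 1/3.74e+09 = 2.88485e-10 m⁻¹.
v = √(2.445e+15 · 2.88485e-10) m/s ≈ 839.8 m/s = 839.8 m/s.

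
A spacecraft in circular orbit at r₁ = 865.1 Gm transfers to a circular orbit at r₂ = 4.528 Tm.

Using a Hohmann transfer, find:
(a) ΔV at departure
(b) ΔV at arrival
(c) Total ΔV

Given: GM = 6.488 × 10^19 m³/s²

Convert to SI: r₁ = 865.1 Gm = 8.651e+11 m; r₂ = 4.528 Tm = 4.528e+12 m.
Transfer semi-major axis: a_t = (r₁ + r₂)/2 = (8.651e+11 + 4.528e+12)/2 = 2.69655e+12 m.
Circular speeds: v₁ = √(GM/r₁) = 8660.09 m/s, v₂ = √(GM/r₂) = 3785.32 m/s.
Transfer speeds (vis-viva v² = GM(2/r − 1/a_t)): v₁ᵗ = 11222 m/s, v₂ᵗ = 2144.03 m/s.
(a) ΔV₁ = |v₁ᵗ − v₁| ≈ 2562 m/s = 2.562 km/s.
(b) ΔV₂ = |v₂ − v₂ᵗ| ≈ 1641 m/s = 1.641 km/s.
(c) ΔV_total = ΔV₁ + ΔV₂ ≈ 4203 m/s = 4.203 km/s.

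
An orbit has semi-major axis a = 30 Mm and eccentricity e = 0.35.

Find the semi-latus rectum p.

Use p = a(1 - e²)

Convert to SI: a = 30 Mm = 3e+07 m.
p = a (1 − e²).
p = 3e+07 · (1 − (0.35)²) = 3e+07 · 0.8775 ≈ 2.632e+07 m = 26.32 Mm.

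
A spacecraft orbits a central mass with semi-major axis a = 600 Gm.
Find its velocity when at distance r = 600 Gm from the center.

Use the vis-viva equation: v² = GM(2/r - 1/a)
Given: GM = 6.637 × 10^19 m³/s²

Convert to SI: a = 600 Gm = 6e+11 m; r = 600 Gm = 6e+11 m.
Vis-viva: v = √(GM · (2/r − 1/a)).
2/r − 1/a = 2/6e+11 − 1/6e+11 = 1.66667e-12 m⁻¹.
v = √(6.637e+19 · 1.66667e-12) m/s ≈ 1.052e+04 m/s = 10.52 km/s.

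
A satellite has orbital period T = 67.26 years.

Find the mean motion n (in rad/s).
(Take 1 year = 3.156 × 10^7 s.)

Convert to SI: T = 67.26 years = 2.12273e+09 s.
n = 2π / T.
n = 2π / 2.12273e+09 s ≈ 2.96e-09 rad/s.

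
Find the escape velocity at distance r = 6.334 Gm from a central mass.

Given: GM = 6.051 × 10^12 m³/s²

Convert to SI: r = 6.334 Gm = 6.334e+09 m.
Escape velocity comes from setting total energy to zero: ½v² − GM/r = 0 ⇒ v_esc = √(2GM / r).
v_esc = √(2 · 6.051e+12 / 6.334e+09) m/s ≈ 43.71 m/s = 43.71 m/s.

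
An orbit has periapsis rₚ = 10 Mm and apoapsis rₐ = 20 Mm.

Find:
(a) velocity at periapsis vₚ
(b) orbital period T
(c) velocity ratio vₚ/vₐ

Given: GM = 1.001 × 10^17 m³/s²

Convert to SI: rₚ = 10 Mm = 1e+07 m; rₐ = 20 Mm = 2e+07 m.
(a) With a = (rₚ + rₐ)/2 = 1.5e+07 m, vₚ = √(GM (2/rₚ − 1/a)) = √(1.001e+17 · (2/1e+07 − 1/1.5e+07)) m/s ≈ 1.155e+05 m/s
(b) With a = (rₚ + rₐ)/2 = 1.5e+07 m, T = 2π √(a³/GM) = 2π √((1.5e+07)³/1.001e+17) s ≈ 1154 s
(c) Conservation of angular momentum (rₚvₚ = rₐvₐ) gives vₚ/vₐ = rₐ/rₚ = 2e+07/1e+07 ≈ 2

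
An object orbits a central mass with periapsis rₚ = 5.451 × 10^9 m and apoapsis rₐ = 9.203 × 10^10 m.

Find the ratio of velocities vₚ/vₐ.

Conservation of angular momentum gives rₚvₚ = rₐvₐ, so vₚ/vₐ = rₐ/rₚ.
vₚ/vₐ = 9.203e+10 / 5.451e+09 ≈ 16.88.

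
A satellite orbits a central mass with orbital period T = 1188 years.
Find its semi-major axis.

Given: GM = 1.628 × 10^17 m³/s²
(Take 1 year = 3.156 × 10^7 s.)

Convert to SI: T = 1188 years = 3.74933e+10 s.
Invert Kepler's third law: a = (GM · T² / (4π²))^(1/3).
Substituting T = 3.74933e+10 s and GM = 1.628e+17 m³/s²:
a = (1.628e+17 · (3.74933e+10)² / (4π²))^(1/3) m
a ≈ 1.796e+12 m = 1.796 Tm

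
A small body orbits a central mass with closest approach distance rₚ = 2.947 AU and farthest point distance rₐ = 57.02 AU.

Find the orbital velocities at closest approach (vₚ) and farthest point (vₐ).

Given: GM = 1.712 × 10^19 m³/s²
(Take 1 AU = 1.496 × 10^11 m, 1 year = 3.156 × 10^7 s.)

Convert to SI: rₚ = 2.947 AU = 4.40871e+11 m; rₐ = 57.02 AU = 8.53019e+12 m.
Use the vis-viva equation v² = GM(2/r − 1/a) with a = (rₚ + rₐ)/2 = (4.40871e+11 + 8.53019e+12)/2 = 4.48553e+12 m.
vₚ = √(GM · (2/rₚ − 1/a)) = √(1.712e+19 · (2/4.40871e+11 − 1/4.48553e+12)) m/s ≈ 8593 m/s = 1.813 AU/year.
vₐ = √(GM · (2/rₐ − 1/a)) = √(1.712e+19 · (2/8.53019e+12 − 1/4.48553e+12)) m/s ≈ 444.1 m/s = 0.0937 AU/year.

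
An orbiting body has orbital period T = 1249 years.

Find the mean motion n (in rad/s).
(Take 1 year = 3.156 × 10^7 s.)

Convert to SI: T = 1249 years = 3.94184e+10 s.
n = 2π / T.
n = 2π / 3.94184e+10 s ≈ 1.594e-10 rad/s.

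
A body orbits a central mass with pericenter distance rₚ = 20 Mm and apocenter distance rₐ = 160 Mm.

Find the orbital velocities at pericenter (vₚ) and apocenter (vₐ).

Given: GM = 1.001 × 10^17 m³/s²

Convert to SI: rₚ = 20 Mm = 2e+07 m; rₐ = 160 Mm = 1.6e+08 m.
Use the vis-viva equation v² = GM(2/r − 1/a) with a = (rₚ + rₐ)/2 = (2e+07 + 1.6e+08)/2 = 9e+07 m.
vₚ = √(GM · (2/rₚ − 1/a)) = √(1.001e+17 · (2/2e+07 − 1/9e+07)) m/s ≈ 9.433e+04 m/s = 94.33 km/s.
vₐ = √(GM · (2/rₐ − 1/a)) = √(1.001e+17 · (2/1.6e+08 − 1/9e+07)) m/s ≈ 1.179e+04 m/s = 11.79 km/s.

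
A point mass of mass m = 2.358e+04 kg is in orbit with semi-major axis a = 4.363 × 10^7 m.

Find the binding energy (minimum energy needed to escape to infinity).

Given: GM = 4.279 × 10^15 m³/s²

Total orbital energy is E = −GMm/(2a); binding energy is E_bind = −E = GMm/(2a).
E_bind = 4.279e+15 · 2.358e+04 / (2 · 4.363e+07) J ≈ 1.156e+12 J = 1.156 TJ.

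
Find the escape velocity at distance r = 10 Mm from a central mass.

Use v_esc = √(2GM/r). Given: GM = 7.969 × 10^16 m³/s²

Convert to SI: r = 10 Mm = 1e+07 m.
Escape velocity comes from setting total energy to zero: ½v² − GM/r = 0 ⇒ v_esc = √(2GM / r).
v_esc = √(2 · 7.969e+16 / 1e+07) m/s ≈ 1.262e+05 m/s = 126.2 km/s.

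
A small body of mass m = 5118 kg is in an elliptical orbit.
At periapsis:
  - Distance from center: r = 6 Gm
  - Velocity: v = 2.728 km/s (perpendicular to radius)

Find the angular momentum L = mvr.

Convert to SI: r = 6 Gm = 6e+09 m; v = 2.728 km/s = 2728 m/s.
Since v is perpendicular to r, L = m · v · r.
L = 5118 · 2728 · 6e+09 kg·m²/s ≈ 8.377e+16 kg·m²/s.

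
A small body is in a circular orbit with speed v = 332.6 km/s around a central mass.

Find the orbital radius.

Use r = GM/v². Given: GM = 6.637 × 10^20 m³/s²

Convert to SI: v = 332.6 km/s = 332600 m/s.
For a circular orbit, v² = GM / r, so r = GM / v².
r = 6.637e+20 / (332600)² m ≈ 6e+09 m = 6 Gm.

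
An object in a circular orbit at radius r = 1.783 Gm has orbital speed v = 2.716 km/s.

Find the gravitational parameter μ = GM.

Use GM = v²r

Convert to SI: r = 1.783 Gm = 1.783e+09 m; v = 2.716 km/s = 2716 m/s.
For a circular orbit v² = GM/r, so GM = v² · r.
GM = (2716)² · 1.783e+09 m³/s² ≈ 1.315e+16 m³/s² = 1.315 × 10^16 m³/s².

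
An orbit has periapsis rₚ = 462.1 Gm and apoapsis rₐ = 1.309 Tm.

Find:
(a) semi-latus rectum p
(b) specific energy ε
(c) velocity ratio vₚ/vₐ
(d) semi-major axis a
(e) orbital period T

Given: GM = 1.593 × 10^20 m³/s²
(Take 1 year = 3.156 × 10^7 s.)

Convert to SI: rₚ = 462.1 Gm = 4.621e+11 m; rₐ = 1.309 Tm = 1.309e+12 m.
(a) From a = (rₚ + rₐ)/2 = 8.8555e+11 m and e = (rₐ − rₚ)/(rₐ + rₚ) = 0.478177, p = a(1 − e²) = 8.8555e+11 · (1 − (0.478177)²) ≈ 6.831e+11 m
(b) With a = (rₚ + rₐ)/2 = 8.8555e+11 m, ε = −GM/(2a) = −1.593e+20/(2 · 8.8555e+11) J/kg ≈ -8.994e+07 J/kg
(c) Conservation of angular momentum (rₚvₚ = rₐvₐ) gives vₚ/vₐ = rₐ/rₚ = 1.309e+12/4.621e+11 ≈ 2.833
(d) a = (rₚ + rₐ)/2 = (4.621e+11 + 1.309e+12)/2 ≈ 8.856e+11 m
(e) With a = (rₚ + rₐ)/2 = 8.8555e+11 m, T = 2π √(a³/GM) = 2π √((8.8555e+11)³/1.593e+20) s ≈ 4.149e+08 s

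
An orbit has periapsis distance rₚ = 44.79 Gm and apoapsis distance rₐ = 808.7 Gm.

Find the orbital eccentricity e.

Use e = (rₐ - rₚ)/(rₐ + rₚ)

Convert to SI: rₚ = 44.79 Gm = 4.479e+10 m; rₐ = 808.7 Gm = 8.087e+11 m.
e = (rₐ − rₚ) / (rₐ + rₚ).
e = (8.087e+11 − 4.479e+10) / (8.087e+11 + 4.479e+10) = 7.6391e+11 / 8.5349e+11 ≈ 0.895.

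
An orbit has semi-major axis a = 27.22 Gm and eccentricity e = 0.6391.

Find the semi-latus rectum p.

Convert to SI: a = 27.22 Gm = 2.722e+10 m.
p = a (1 − e²).
p = 2.722e+10 · (1 − (0.6391)²) = 2.722e+10 · 0.591551 ≈ 1.61e+10 m = 16.1 Gm.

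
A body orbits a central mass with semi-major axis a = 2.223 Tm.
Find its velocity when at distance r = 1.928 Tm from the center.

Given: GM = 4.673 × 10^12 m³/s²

Convert to SI: a = 2.223 Tm = 2.223e+12 m; r = 1.928 Tm = 1.928e+12 m.
Vis-viva: v = √(GM · (2/r − 1/a)).
2/r − 1/a = 2/1.928e+12 − 1/2.223e+12 = 5.87502e-13 m⁻¹.
v = √(4.673e+12 · 5.87502e-13) m/s ≈ 1.657 m/s = 1.657 m/s.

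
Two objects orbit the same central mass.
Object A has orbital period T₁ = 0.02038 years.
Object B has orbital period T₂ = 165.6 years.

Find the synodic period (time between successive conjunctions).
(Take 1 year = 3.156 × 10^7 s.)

Convert to SI: T₁ = 0.02038 years = 643193 s; T₂ = 165.6 years = 5.22634e+09 s.
T_syn = |T₁ · T₂ / (T₁ − T₂)|.
T_syn = |643193 · 5.22634e+09 / (643193 − 5.22634e+09)| s ≈ 6.433e+05 s = 0.02038 years.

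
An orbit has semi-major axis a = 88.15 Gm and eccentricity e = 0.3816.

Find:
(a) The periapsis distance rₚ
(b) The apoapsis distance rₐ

Convert to SI: a = 88.15 Gm = 8.815e+10 m.
(a) rₚ = a(1 − e) = 8.815e+10 · (1 − 0.3816) = 8.815e+10 · 0.6184 ≈ 5.451e+10 m = 54.51 Gm.
(b) rₐ = a(1 + e) = 8.815e+10 · (1 + 0.3816) = 8.815e+10 · 1.3816 ≈ 1.218e+11 m = 121.8 Gm.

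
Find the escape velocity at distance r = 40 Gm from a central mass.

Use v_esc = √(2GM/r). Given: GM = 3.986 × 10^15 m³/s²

Convert to SI: r = 40 Gm = 4e+10 m.
Escape velocity comes from setting total energy to zero: ½v² − GM/r = 0 ⇒ v_esc = √(2GM / r).
v_esc = √(2 · 3.986e+15 / 4e+10) m/s ≈ 446.4 m/s = 446.4 m/s.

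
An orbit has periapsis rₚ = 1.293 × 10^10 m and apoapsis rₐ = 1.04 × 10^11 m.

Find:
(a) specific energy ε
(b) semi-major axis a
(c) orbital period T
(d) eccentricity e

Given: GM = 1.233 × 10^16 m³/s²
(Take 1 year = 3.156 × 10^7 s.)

(a) With a = (rₚ + rₐ)/2 = 5.8465e+10 m, ε = −GM/(2a) = −1.233e+16/(2 · 5.8465e+10) J/kg ≈ -1.054e+05 J/kg
(b) a = (rₚ + rₐ)/2 = (1.293e+10 + 1.04e+11)/2 ≈ 5.846e+10 m
(c) With a = (rₚ + rₐ)/2 = 5.8465e+10 m, T = 2π √(a³/GM) = 2π √((5.8465e+10)³/1.233e+16) s ≈ 7.999e+08 s
(d) e = (rₐ − rₚ)/(rₐ + rₚ) = (1.04e+11 − 1.293e+10)/(1.04e+11 + 1.293e+10) ≈ 0.7788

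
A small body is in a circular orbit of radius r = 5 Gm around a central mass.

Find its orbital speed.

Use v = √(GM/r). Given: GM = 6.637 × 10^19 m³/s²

Convert to SI: r = 5 Gm = 5e+09 m.
For a circular orbit, gravity supplies the centripetal force, so v = √(GM / r).
v = √(6.637e+19 / 5e+09) m/s ≈ 1.152e+05 m/s = 115.2 km/s.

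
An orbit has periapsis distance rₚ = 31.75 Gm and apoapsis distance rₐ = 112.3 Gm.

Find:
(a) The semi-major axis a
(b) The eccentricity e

Convert to SI: rₚ = 31.75 Gm = 3.175e+10 m; rₐ = 112.3 Gm = 1.123e+11 m.
(a) a = (rₚ + rₐ) / 2 = (3.175e+10 + 1.123e+11) / 2 ≈ 7.202e+10 m = 72.03 Gm.
(b) e = (rₐ − rₚ) / (rₐ + rₚ) = (1.123e+11 − 3.175e+10) / (1.123e+11 + 3.175e+10) ≈ 0.5592.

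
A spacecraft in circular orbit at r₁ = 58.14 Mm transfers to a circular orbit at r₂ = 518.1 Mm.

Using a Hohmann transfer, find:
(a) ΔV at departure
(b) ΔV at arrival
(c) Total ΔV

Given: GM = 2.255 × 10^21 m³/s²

Convert to SI: r₁ = 58.14 Mm = 5.814e+07 m; r₂ = 518.1 Mm = 5.181e+08 m.
Transfer semi-major axis: a_t = (r₁ + r₂)/2 = (5.814e+07 + 5.181e+08)/2 = 2.8812e+08 m.
Circular speeds: v₁ = √(GM/r₁) = 6.22782e+06 m/s, v₂ = √(GM/r₂) = 2.08625e+06 m/s.
Transfer speeds (vis-viva v² = GM(2/r − 1/a_t)): v₁ᵗ = 8.35133e+06 m/s, v₂ᵗ = 937168 m/s.
(a) ΔV₁ = |v₁ᵗ − v₁| ≈ 2.124e+06 m/s = 2124 km/s.
(b) ΔV₂ = |v₂ − v₂ᵗ| ≈ 1.149e+06 m/s = 1149 km/s.
(c) ΔV_total = ΔV₁ + ΔV₂ ≈ 3.273e+06 m/s = 3273 km/s.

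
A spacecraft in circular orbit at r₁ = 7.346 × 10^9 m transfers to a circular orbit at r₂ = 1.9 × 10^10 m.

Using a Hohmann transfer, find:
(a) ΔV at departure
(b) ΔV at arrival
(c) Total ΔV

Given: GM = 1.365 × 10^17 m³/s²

Transfer semi-major axis: a_t = (r₁ + r₂)/2 = (7.346e+09 + 1.9e+10)/2 = 1.3173e+10 m.
Circular speeds: v₁ = √(GM/r₁) = 4310.63 m/s, v₂ = √(GM/r₂) = 2680.34 m/s.
Transfer speeds (vis-viva v² = GM(2/r − 1/a_t)): v₁ᵗ = 5176.97 m/s, v₂ᵗ = 2001.58 m/s.
(a) ΔV₁ = |v₁ᵗ − v₁| ≈ 866.3 m/s = 866.3 m/s.
(b) ΔV₂ = |v₂ − v₂ᵗ| ≈ 678.8 m/s = 678.8 m/s.
(c) ΔV_total = ΔV₁ + ΔV₂ ≈ 1545 m/s = 1.545 km/s.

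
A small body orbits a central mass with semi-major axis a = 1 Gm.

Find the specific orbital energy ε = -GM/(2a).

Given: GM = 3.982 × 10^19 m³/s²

Convert to SI: a = 1 Gm = 1e+09 m.
ε = −GM / (2a).
ε = −3.982e+19 / (2 · 1e+09) J/kg ≈ -1.991e+10 J/kg = -19.91 GJ/kg.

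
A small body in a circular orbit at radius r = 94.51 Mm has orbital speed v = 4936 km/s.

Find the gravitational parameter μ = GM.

Convert to SI: r = 94.51 Mm = 9.451e+07 m; v = 4936 km/s = 4.936e+06 m/s.
For a circular orbit v² = GM/r, so GM = v² · r.
GM = (4.936e+06)² · 9.451e+07 m³/s² ≈ 2.303e+21 m³/s² = 2.303 × 10^21 m³/s².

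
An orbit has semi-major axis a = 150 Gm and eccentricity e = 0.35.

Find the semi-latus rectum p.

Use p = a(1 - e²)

Convert to SI: a = 150 Gm = 1.5e+11 m.
p = a (1 − e²).
p = 1.5e+11 · (1 − (0.35)²) = 1.5e+11 · 0.8775 ≈ 1.316e+11 m = 131.6 Gm.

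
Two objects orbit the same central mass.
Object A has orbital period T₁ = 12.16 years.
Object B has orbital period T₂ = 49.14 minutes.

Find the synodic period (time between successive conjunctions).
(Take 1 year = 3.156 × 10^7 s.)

Convert to SI: T₁ = 12.16 years = 3.8377e+08 s; T₂ = 49.14 minutes = 2948.4 s.
T_syn = |T₁ · T₂ / (T₁ − T₂)|.
T_syn = |3.8377e+08 · 2948.4 / (3.8377e+08 − 2948.4)| s ≈ 2948 s = 49.14 minutes.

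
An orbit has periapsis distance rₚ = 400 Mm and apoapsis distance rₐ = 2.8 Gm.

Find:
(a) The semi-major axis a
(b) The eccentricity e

Convert to SI: rₚ = 400 Mm = 4e+08 m; rₐ = 2.8 Gm = 2.8e+09 m.
(a) a = (rₚ + rₐ) / 2 = (4e+08 + 2.8e+09) / 2 ≈ 1.6e+09 m = 1.6 Gm.
(b) e = (rₐ − rₚ) / (rₐ + rₚ) = (2.8e+09 − 4e+08) / (2.8e+09 + 4e+08) ≈ 0.75.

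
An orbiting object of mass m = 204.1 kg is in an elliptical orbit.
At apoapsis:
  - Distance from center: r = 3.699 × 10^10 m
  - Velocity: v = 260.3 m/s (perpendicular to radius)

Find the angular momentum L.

Since v is perpendicular to r, L = m · v · r.
L = 204.1 · 260.3 · 3.699e+10 kg·m²/s ≈ 1.965e+15 kg·m²/s.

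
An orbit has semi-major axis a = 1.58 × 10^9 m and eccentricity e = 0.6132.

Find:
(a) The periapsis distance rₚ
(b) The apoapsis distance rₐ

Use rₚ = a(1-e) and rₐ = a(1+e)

(a) rₚ = a(1 − e) = 1.58e+09 · (1 − 0.6132) = 1.58e+09 · 0.3868 ≈ 6.111e+08 m = 6.111 × 10^8 m.
(b) rₐ = a(1 + e) = 1.58e+09 · (1 + 0.6132) = 1.58e+09 · 1.6132 ≈ 2.549e+09 m = 2.549 × 10^9 m.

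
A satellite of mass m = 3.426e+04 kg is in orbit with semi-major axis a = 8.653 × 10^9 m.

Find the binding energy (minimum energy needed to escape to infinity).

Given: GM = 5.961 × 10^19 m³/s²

Total orbital energy is E = −GMm/(2a); binding energy is E_bind = −E = GMm/(2a).
E_bind = 5.961e+19 · 3.426e+04 / (2 · 8.653e+09) J ≈ 1.18e+14 J = 118 TJ.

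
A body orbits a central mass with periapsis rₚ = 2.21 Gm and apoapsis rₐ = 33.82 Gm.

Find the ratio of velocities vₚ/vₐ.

Convert to SI: rₚ = 2.21 Gm = 2.21e+09 m; rₐ = 33.82 Gm = 3.382e+10 m.
Conservation of angular momentum gives rₚvₚ = rₐvₐ, so vₚ/vₐ = rₐ/rₚ.
vₚ/vₐ = 3.382e+10 / 2.21e+09 ≈ 15.3.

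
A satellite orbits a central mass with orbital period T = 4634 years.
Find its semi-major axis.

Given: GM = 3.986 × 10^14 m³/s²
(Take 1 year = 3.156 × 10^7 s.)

Convert to SI: T = 4634 years = 1.46249e+11 s.
Invert Kepler's third law: a = (GM · T² / (4π²))^(1/3).
Substituting T = 1.46249e+11 s and GM = 3.986e+14 m³/s²:
a = (3.986e+14 · (1.46249e+11)² / (4π²))^(1/3) m
a ≈ 6e+11 m = 600 Gm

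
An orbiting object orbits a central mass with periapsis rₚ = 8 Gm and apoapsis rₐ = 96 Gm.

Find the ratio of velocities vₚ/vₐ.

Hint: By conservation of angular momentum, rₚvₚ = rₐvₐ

Convert to SI: rₚ = 8 Gm = 8e+09 m; rₐ = 96 Gm = 9.6e+10 m.
Conservation of angular momentum gives rₚvₚ = rₐvₐ, so vₚ/vₐ = rₐ/rₚ.
vₚ/vₐ = 9.6e+10 / 8e+09 ≈ 12.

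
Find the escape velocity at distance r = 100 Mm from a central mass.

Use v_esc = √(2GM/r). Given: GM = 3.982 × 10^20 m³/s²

Convert to SI: r = 100 Mm = 1e+08 m.
Escape velocity comes from setting total energy to zero: ½v² − GM/r = 0 ⇒ v_esc = √(2GM / r).
v_esc = √(2 · 3.982e+20 / 1e+08) m/s ≈ 2.822e+06 m/s = 2822 km/s.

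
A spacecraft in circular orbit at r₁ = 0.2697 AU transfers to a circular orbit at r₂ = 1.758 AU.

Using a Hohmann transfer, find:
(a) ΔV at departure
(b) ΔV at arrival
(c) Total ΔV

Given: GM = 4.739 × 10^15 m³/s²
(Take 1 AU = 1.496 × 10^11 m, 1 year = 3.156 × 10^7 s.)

Convert to SI: r₁ = 0.2697 AU = 4.03471e+10 m; r₂ = 1.758 AU = 2.62997e+11 m.
Transfer semi-major axis: a_t = (r₁ + r₂)/2 = (4.03471e+10 + 2.62997e+11)/2 = 1.51672e+11 m.
Circular speeds: v₁ = √(GM/r₁) = 342.718 m/s, v₂ = √(GM/r₂) = 134.236 m/s.
Transfer speeds (vis-viva v² = GM(2/r − 1/a_t)): v₁ᵗ = 451.294 m/s, v₂ᵗ = 69.2344 m/s.
(a) ΔV₁ = |v₁ᵗ − v₁| ≈ 108.6 m/s = 0.02291 AU/year.
(b) ΔV₂ = |v₂ − v₂ᵗ| ≈ 65 m/s = 0.01371 AU/year.
(c) ΔV_total = ΔV₁ + ΔV₂ ≈ 173.6 m/s = 0.03662 AU/year.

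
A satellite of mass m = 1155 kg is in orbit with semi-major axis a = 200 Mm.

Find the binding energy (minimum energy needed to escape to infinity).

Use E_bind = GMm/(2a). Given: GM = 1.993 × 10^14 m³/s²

Convert to SI: a = 200 Mm = 2e+08 m.
Total orbital energy is E = −GMm/(2a); binding energy is E_bind = −E = GMm/(2a).
E_bind = 1.993e+14 · 1155 / (2 · 2e+08) J ≈ 5.755e+08 J = 575.5 MJ.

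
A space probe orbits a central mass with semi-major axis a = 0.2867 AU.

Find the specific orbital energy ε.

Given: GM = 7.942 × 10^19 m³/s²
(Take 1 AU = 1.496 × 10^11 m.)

Convert to SI: a = 0.2867 AU = 4.28903e+10 m.
ε = −GM / (2a).
ε = −7.942e+19 / (2 · 4.28903e+10) J/kg ≈ -9.258e+08 J/kg = -925.8 MJ/kg.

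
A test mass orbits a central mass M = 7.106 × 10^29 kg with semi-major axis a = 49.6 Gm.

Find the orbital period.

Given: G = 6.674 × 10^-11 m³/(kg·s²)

Convert to SI: a = 49.6 Gm = 4.96e+10 m.
GM = G · M = 6.674e-11 · 7.106e+29 = 4.74254e+19 m³/s².
Kepler's third law: T = 2π √(a³ / GM).
Substituting a = 4.96e+10 m and GM = 4.74254e+19 m³/s²:
T = 2π √((4.96e+10)³ / 4.74254e+19) s
T ≈ 1.008e+07 s = 116.6 days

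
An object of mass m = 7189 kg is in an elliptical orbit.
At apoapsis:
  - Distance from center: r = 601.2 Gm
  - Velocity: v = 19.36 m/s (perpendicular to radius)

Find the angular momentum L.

Convert to SI: r = 601.2 Gm = 6.012e+11 m.
Since v is perpendicular to r, L = m · v · r.
L = 7189 · 19.36 · 6.012e+11 kg·m²/s ≈ 8.367e+16 kg·m²/s.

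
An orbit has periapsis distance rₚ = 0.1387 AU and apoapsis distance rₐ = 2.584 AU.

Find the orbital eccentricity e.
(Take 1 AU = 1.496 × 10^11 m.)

Convert to SI: rₚ = 0.1387 AU = 2.07495e+10 m; rₐ = 2.584 AU = 3.86566e+11 m.
e = (rₐ − rₚ) / (rₐ + rₚ).
e = (3.86566e+11 − 2.07495e+10) / (3.86566e+11 + 2.07495e+10) = 3.65817e+11 / 4.07316e+11 ≈ 0.8981.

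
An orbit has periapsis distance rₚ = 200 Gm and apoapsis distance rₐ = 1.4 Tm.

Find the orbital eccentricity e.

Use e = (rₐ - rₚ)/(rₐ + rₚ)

Convert to SI: rₚ = 200 Gm = 2e+11 m; rₐ = 1.4 Tm = 1.4e+12 m.
e = (rₐ − rₚ) / (rₐ + rₚ).
e = (1.4e+12 − 2e+11) / (1.4e+12 + 2e+11) = 1.2e+12 / 1.6e+12 ≈ 0.75.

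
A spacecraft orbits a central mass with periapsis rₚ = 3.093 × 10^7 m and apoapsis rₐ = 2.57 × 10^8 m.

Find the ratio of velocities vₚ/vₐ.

Conservation of angular momentum gives rₚvₚ = rₐvₐ, so vₚ/vₐ = rₐ/rₚ.
vₚ/vₐ = 2.57e+08 / 3.093e+07 ≈ 8.309.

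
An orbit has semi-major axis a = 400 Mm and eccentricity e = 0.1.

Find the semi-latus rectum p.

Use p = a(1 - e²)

Convert to SI: a = 400 Mm = 4e+08 m.
p = a (1 − e²).
p = 4e+08 · (1 − (0.1)²) = 4e+08 · 0.99 ≈ 3.96e+08 m = 396 Mm.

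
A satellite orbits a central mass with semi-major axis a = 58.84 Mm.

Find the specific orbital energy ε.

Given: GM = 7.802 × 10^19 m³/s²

Convert to SI: a = 58.84 Mm = 5.884e+07 m.
ε = −GM / (2a).
ε = −7.802e+19 / (2 · 5.884e+07) J/kg ≈ -6.63e+11 J/kg = -663 GJ/kg.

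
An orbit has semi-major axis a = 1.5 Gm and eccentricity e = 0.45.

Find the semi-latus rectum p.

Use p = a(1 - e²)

Convert to SI: a = 1.5 Gm = 1.5e+09 m.
p = a (1 − e²).
p = 1.5e+09 · (1 − (0.45)²) = 1.5e+09 · 0.7975 ≈ 1.196e+09 m = 1.196 Gm.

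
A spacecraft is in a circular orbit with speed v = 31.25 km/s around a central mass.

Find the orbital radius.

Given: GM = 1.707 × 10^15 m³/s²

Convert to SI: v = 31.25 km/s = 31250 m/s.
For a circular orbit, v² = GM / r, so r = GM / v².
r = 1.707e+15 / (31250)² m ≈ 1.748e+06 m = 1.748 × 10^6 m.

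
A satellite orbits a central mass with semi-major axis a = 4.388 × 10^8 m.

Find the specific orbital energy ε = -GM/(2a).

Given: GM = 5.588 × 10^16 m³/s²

ε = −GM / (2a).
ε = −5.588e+16 / (2 · 4.388e+08) J/kg ≈ -6.367e+07 J/kg = -63.67 MJ/kg.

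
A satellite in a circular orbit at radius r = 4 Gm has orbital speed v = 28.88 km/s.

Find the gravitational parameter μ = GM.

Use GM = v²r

Convert to SI: r = 4 Gm = 4e+09 m; v = 28.88 km/s = 28880 m/s.
For a circular orbit v² = GM/r, so GM = v² · r.
GM = (28880)² · 4e+09 m³/s² ≈ 3.336e+18 m³/s² = 3.336 × 10^18 m³/s².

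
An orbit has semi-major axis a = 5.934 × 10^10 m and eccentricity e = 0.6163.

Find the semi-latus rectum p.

p = a (1 − e²).
p = 5.934e+10 · (1 − (0.6163)²) = 5.934e+10 · 0.620174 ≈ 3.68e+10 m = 3.68 × 10^10 m.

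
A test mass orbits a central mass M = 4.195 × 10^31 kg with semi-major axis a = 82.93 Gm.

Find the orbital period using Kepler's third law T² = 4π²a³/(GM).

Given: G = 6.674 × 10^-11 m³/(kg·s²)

Convert to SI: a = 82.93 Gm = 8.293e+10 m.
GM = G · M = 6.674e-11 · 4.195e+31 = 2.79974e+21 m³/s².
Kepler's third law: T = 2π √(a³ / GM).
Substituting a = 8.293e+10 m and GM = 2.79974e+21 m³/s²:
T = 2π √((8.293e+10)³ / 2.79974e+21) s
T ≈ 2.836e+06 s = 32.82 days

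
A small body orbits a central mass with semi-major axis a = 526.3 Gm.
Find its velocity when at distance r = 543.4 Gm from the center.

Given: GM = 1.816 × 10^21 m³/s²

Convert to SI: a = 526.3 Gm = 5.263e+11 m; r = 543.4 Gm = 5.434e+11 m.
Vis-viva: v = √(GM · (2/r − 1/a)).
2/r − 1/a = 2/5.434e+11 − 1/5.263e+11 = 1.78047e-12 m⁻¹.
v = √(1.816e+21 · 1.78047e-12) m/s ≈ 5.686e+04 m/s = 56.86 km/s.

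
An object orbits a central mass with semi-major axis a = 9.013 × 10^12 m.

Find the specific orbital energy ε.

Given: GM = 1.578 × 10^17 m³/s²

ε = −GM / (2a).
ε = −1.578e+17 / (2 · 9.013e+12) J/kg ≈ -8754 J/kg = -8.754 kJ/kg.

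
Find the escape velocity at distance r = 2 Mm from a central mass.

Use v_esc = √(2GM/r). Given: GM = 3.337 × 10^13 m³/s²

Convert to SI: r = 2 Mm = 2e+06 m.
Escape velocity comes from setting total energy to zero: ½v² − GM/r = 0 ⇒ v_esc = √(2GM / r).
v_esc = √(2 · 3.337e+13 / 2e+06) m/s ≈ 5777 m/s = 5.777 km/s.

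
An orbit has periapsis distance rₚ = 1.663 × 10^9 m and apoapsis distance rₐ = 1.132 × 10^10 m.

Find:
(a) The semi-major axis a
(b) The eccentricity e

(a) a = (rₚ + rₐ) / 2 = (1.663e+09 + 1.132e+10) / 2 ≈ 6.492e+09 m = 6.492 × 10^9 m.
(b) e = (rₐ − rₚ) / (rₐ + rₚ) = (1.132e+10 − 1.663e+09) / (1.132e+10 + 1.663e+09) ≈ 0.7438.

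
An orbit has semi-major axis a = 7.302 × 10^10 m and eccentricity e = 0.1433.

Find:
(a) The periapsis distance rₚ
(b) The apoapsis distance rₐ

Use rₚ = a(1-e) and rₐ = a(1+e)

(a) rₚ = a(1 − e) = 7.302e+10 · (1 − 0.1433) = 7.302e+10 · 0.8567 ≈ 6.256e+10 m = 6.256 × 10^10 m.
(b) rₐ = a(1 + e) = 7.302e+10 · (1 + 0.1433) = 7.302e+10 · 1.1433 ≈ 8.348e+10 m = 8.348 × 10^10 m.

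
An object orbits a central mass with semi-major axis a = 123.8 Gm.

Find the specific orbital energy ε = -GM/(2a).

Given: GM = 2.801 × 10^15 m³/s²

Convert to SI: a = 123.8 Gm = 1.238e+11 m.
ε = −GM / (2a).
ε = −2.801e+15 / (2 · 1.238e+11) J/kg ≈ -1.131e+04 J/kg = -11.31 kJ/kg.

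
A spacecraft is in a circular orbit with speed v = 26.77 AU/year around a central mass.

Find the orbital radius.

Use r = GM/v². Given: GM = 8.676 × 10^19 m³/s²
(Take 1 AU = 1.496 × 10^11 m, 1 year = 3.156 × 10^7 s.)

Convert to SI: v = 26.77 AU/year = 126895 m/s.
For a circular orbit, v² = GM / r, so r = GM / v².
r = 8.676e+19 / (126895)² m ≈ 5.388e+09 m = 0.03602 AU.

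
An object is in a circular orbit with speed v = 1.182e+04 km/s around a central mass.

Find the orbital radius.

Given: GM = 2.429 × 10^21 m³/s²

Convert to SI: v = 1.182e+04 km/s = 1.182e+07 m/s.
For a circular orbit, v² = GM / r, so r = GM / v².
r = 2.429e+21 / (1.182e+07)² m ≈ 1.739e+07 m = 1.739 × 10^7 m.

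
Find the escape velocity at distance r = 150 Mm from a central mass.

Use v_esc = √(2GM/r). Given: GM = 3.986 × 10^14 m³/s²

Convert to SI: r = 150 Mm = 1.5e+08 m.
Escape velocity comes from setting total energy to zero: ½v² − GM/r = 0 ⇒ v_esc = √(2GM / r).
v_esc = √(2 · 3.986e+14 / 1.5e+08) m/s ≈ 2305 m/s = 2.305 km/s.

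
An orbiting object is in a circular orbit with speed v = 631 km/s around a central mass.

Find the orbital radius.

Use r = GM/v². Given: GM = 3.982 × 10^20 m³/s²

Convert to SI: v = 631 km/s = 631000 m/s.
For a circular orbit, v² = GM / r, so r = GM / v².
r = 3.982e+20 / (631000)² m ≈ 1e+09 m = 1 Gm.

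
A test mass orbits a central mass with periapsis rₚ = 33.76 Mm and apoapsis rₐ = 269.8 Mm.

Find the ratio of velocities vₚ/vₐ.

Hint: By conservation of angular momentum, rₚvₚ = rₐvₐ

Convert to SI: rₚ = 33.76 Mm = 3.376e+07 m; rₐ = 269.8 Mm = 2.698e+08 m.
Conservation of angular momentum gives rₚvₚ = rₐvₐ, so vₚ/vₐ = rₐ/rₚ.
vₚ/vₐ = 2.698e+08 / 3.376e+07 ≈ 7.992.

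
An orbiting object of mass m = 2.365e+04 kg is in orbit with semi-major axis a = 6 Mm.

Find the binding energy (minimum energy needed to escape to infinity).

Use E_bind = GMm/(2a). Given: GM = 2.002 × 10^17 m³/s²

Convert to SI: a = 6 Mm = 6e+06 m.
Total orbital energy is E = −GMm/(2a); binding energy is E_bind = −E = GMm/(2a).
E_bind = 2.002e+17 · 2.365e+04 / (2 · 6e+06) J ≈ 3.946e+14 J = 394.6 TJ.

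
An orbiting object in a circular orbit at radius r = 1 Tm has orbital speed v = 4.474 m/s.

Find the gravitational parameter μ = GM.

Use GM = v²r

Convert to SI: r = 1 Tm = 1e+12 m.
For a circular orbit v² = GM/r, so GM = v² · r.
GM = (4.474)² · 1e+12 m³/s² ≈ 2.002e+13 m³/s² = 2.002 × 10^13 m³/s².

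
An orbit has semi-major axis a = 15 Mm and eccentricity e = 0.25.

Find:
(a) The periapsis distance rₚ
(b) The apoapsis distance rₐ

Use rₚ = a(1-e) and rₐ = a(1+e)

Convert to SI: a = 15 Mm = 1.5e+07 m.
(a) rₚ = a(1 − e) = 1.5e+07 · (1 − 0.25) = 1.5e+07 · 0.75 ≈ 1.125e+07 m = 11.25 Mm.
(b) rₐ = a(1 + e) = 1.5e+07 · (1 + 0.25) = 1.5e+07 · 1.25 ≈ 1.875e+07 m = 18.75 Mm.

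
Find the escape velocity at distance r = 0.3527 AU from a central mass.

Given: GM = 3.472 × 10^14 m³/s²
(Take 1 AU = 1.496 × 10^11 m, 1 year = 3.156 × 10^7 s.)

Convert to SI: r = 0.3527 AU = 5.27639e+10 m.
Escape velocity comes from setting total energy to zero: ½v² − GM/r = 0 ⇒ v_esc = √(2GM / r).
v_esc = √(2 · 3.472e+14 / 5.27639e+10) m/s ≈ 114.7 m/s = 0.0242 AU/year.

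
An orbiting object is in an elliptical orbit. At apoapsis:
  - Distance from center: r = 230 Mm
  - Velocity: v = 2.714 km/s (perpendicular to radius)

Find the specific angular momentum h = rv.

Convert to SI: r = 230 Mm = 2.3e+08 m; v = 2.714 km/s = 2714 m/s.
With v perpendicular to r, h = r · v.
h = 2.3e+08 · 2714 m²/s ≈ 6.242e+11 m²/s.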